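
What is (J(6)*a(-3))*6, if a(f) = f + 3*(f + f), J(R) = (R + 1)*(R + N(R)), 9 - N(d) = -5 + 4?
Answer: -14112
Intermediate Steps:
N(d) = 10 (N(d) = 9 - (-5 + 4) = 9 - 1*(-1) = 9 + 1 = 10)
J(R) = (1 + R)*(10 + R) (J(R) = (R + 1)*(R + 10) = (1 + R)*(10 + R))
a(f) = 7*f (a(f) = f + 3*(2*f) = f + 6*f = 7*f)
(J(6)*a(-3))*6 = ((10 + 6**2 + 11*6)*(7*(-3)))*6 = ((10 + 36 + 66)*(-21))*6 = (112*(-21))*6 = -2352*6 = -14112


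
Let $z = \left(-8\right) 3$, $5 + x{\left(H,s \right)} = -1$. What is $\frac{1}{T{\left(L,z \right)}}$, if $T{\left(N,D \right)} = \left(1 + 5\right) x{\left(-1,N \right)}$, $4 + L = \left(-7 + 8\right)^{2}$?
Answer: $- \frac{1}{36} \approx -0.027778$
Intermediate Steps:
$x{\left(H,s \right)} = -6$ ($x{\left(H,s \right)} = -5 - 1 = -6$)
$L = -3$ ($L = -4 + \left(-7 + 8\right)^{2} = -4 + 1^{2} = -4 + 1 = -3$)
$z = -24$
$T{\left(N,D \right)} = -36$ ($T{\left(N,D \right)} = \left(1 + 5\right) \left(-6\right) = 6 \left(-6\right) = -36$)
$\frac{1}{T{\left(L,z \right)}} = \frac{1}{-36} = - \frac{1}{36}$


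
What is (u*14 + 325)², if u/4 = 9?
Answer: 687241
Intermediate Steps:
u = 36 (u = 4*9 = 36)
(u*14 + 325)² = (36*14 + 325)² = (504 + 325)² = 829² = 687241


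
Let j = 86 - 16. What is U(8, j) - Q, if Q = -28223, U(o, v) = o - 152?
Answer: 28079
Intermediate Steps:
j = 70
U(o, v) = -152 + o
U(8, j) - Q = (-152 + 8) - 1*(-28223) = -144 + 28223 = 28079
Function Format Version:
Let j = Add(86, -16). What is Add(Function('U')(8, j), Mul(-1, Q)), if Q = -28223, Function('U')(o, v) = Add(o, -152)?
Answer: 28079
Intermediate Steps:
j = 70
Function('U')(o, v) = Add(-152, o)
Add(Function('U')(8, j), Mul(-1, Q)) = Add(Add(-152, 8), Mul(-1, -28223)) = Add(-144, 28223) = 28079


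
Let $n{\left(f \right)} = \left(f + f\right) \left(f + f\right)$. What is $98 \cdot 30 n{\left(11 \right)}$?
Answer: $1422960$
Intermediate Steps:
$n{\left(f \right)} = 4 f^{2}$ ($n{\left(f \right)} = 2 f 2 f = 4 f^{2}$)
$98 \cdot 30 n{\left(11 \right)} = 98 \cdot 30 \cdot 4 \cdot 11^{2} = 2940 \cdot 4 \cdot 121 = 2940 \cdot 484 = 1422960$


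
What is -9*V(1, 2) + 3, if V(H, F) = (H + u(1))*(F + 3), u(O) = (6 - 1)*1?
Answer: -267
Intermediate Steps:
u(O) = 5 (u(O) = 5*1 = 5)
V(H, F) = (3 + F)*(5 + H) (V(H, F) = (H + 5)*(F + 3) = (5 + H)*(3 + F) = (3 + F)*(5 + H))
-9*V(1, 2) + 3 = -9*(15 + 3*1 + 5*2 + 2*1) + 3 = -9*(15 + 3 + 10 + 2) + 3 = -9*30 + 3 = -270 + 3 = -267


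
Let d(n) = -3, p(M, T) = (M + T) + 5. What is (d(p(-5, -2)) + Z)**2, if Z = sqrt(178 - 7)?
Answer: 180 - 18*sqrt(19) ≈ 101.54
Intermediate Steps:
p(M, T) = 5 + M + T
Z = 3*sqrt(19) (Z = sqrt(171) = 3*sqrt(19) ≈ 13.077)
(d(p(-5, -2)) + Z)**2 = (-3 + 3*sqrt(19))**2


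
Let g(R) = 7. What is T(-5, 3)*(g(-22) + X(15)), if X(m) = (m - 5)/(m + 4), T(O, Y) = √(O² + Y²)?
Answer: 143*√34/19 ≈ 43.886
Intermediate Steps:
X(m) = (-5 + m)/(4 + m)
T(-5, 3)*(g(-22) + X(15)) = √((-5)² + 3²)*(7 + (-5 + 15)/(4 + 15)) = √(25 + 9)*(7 + 10/19) = √34*(7 + (1/19)*10) = √34*(7 + 10/19) = √34*(143/19) = 143*√34/19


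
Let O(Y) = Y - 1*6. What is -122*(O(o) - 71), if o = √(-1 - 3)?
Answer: 9394 - 244*I ≈ 9394.0 - 244.0*I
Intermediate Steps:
o = 2*I (o = √(-4) = 2*I ≈ 2.0*I)
O(Y) = -6 + Y (O(Y) = Y - 6 = -6 + Y)
-122*(O(o) - 71) = -122*((-6 + 2*I) - 71) = -122*(-77 + 2*I) = 9394 - 244*I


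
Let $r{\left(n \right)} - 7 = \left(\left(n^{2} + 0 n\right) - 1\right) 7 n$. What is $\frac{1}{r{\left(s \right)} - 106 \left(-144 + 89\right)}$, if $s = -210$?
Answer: $- \frac{1}{64819693} \approx -1.5427 \cdot 10^{-8}$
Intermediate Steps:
$r{\left(n \right)} = 7 + n \left(-7 + 7 n^{2}\right)$ ($r{\left(n \right)} = 7 + \left(\left(n^{2} + 0 n\right) - 1\right) 7 n = 7 + \left(\left(n^{2} + 0\right) - 1\right) 7 n = 7 + \left(n^{2} - 1\right) 7 n = 7 + \left(-1 + n^{2}\right) 7 n = 7 + \left(-7 + 7 n^{2}\right) n = 7 + n \left(-7 + 7 n^{2}\right)$)
$\frac{1}{r{\left(s \right)} - 106 \left(-144 + 89\right)} = \frac{1}{\left(7 - -1470 + 7 \left(-210\right)^{3}\right) - 106 \left(-144 + 89\right)} = \frac{1}{\left(7 + 1470 + 7 \left(-9261000\right)\right) - -5830} = \frac{1}{\left(7 + 1470 - 64827000\right) + 5830} = \frac{1}{-64825523 + 5830} = \frac{1}{-64819693} = - \frac{1}{64819693}$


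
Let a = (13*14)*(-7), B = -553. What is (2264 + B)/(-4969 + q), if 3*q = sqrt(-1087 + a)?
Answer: -25505877/74073670 - 1711*I*sqrt(2361)/74073670 ≈ -0.34433 - 0.0011224*I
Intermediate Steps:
a = -1274 (a = 182*(-7) = -1274)
q = I*sqrt(2361)/3 (q = sqrt(-1087 - 1274)/3 = sqrt(-2361)/3 = (I*sqrt(2361))/3 = I*sqrt(2361)/3 ≈ 16.197*I)
(2264 + B)/(-4969 + q) = (2264 - 553)/(-4969 + I*sqrt(2361)/3) = 1711/(-4969 + I*sqrt(2361)/3)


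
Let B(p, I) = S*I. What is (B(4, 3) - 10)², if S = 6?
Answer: 64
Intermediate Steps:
B(p, I) = 6*I
(B(4, 3) - 10)² = (6*3 - 10)² = (18 - 10)² = 8² = 64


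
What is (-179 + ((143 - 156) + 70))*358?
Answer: -43676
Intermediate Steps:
(-179 + ((143 - 156) + 70))*358 = (-179 + (-13 + 70))*358 = (-179 + 57)*358 = -122*358 = -43676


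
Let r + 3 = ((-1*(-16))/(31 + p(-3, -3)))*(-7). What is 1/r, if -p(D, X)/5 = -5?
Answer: -⅕ ≈ -0.20000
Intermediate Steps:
p(D, X) = 25 (p(D, X) = -5*(-5) = 25)
r = -5 (r = -3 + ((-1*(-16))/(31 + 25))*(-7) = -3 + (16/56)*(-7) = -3 + ((1/56)*16)*(-7) = -3 + (2/7)*(-7) = -3 - 2 = -5)
1/r = 1/(-5) = -⅕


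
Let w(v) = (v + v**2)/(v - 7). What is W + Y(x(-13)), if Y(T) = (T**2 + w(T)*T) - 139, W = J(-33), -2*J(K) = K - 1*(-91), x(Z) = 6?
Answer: -384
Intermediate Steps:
w(v) = (v + v**2)/(-7 + v)
J(K) = -91/2 - K/2 (J(K) = -(K - 1*(-91))/2 = -(K + 91)/2 = -(91 + K)/2 = -91/2 - K/2)
W = -29 (W = -91/2 - 1/2*(-33) = -91/2 + 33/2 = -29)
Y(T) = -139 + T**2 + T**2*(1 + T)/(-7 + T) (Y(T) = (T**2 + (T*(1 + T)/(-7 + T))*T) - 139 = (T**2 + T**2*(1 + T)/(-7 + T)) - 139 = -139 + T**2 + T**2*(1 + T)/(-7 + T))
W + Y(x(-13)) = -29 + (6**2*(1 + 6) + (-139 + 6**2)*(-7 + 6))/(-7 + 6) = -29 + (36*7 + (-139 + 36)*(-1))/(-1) = -29 - (252 - 103*(-1)) = -29 - (252 + 103) = -29 - 1*355 = -29 - 355 = -384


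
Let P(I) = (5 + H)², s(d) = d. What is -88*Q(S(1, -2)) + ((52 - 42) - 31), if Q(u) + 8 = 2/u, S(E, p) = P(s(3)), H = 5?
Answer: 17031/25 ≈ 681.24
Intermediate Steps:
P(I) = 100 (P(I) = (5 + 5)² = 10² = 100)
S(E, p) = 100
Q(u) = -8 + 2/u
-88*Q(S(1, -2)) + ((52 - 42) - 31) = -88*(-8 + 2/100) + ((52 - 42) - 31) = -88*(-8 + 2*(1/100)) + (10 - 31) = -88*(-8 + 1/50) - 21 = -88*(-399/50) - 21 = 17556/25 - 21 = 17031/25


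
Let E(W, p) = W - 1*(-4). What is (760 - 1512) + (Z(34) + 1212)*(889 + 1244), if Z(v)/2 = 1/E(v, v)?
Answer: 49106569/19 ≈ 2.5846e+6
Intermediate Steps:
E(W, p) = 4 + W (E(W, p) = W + 4 = 4 + W)
Z(v) = 2/(4 + v)
(760 - 1512) + (Z(34) + 1212)*(889 + 1244) = (760 - 1512) + (2/(4 + 34) + 1212)*(889 + 1244) = -752 + (2/38 + 1212)*2133 = -752 + (2*(1/38) + 1212)*2133 = -752 + (1/19 + 1212)*2133 = -752 + (23029/19)*2133 = -752 + 49120857/19 = 49106569/19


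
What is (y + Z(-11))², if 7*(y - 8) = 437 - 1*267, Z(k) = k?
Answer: 22201/49 ≈ 453.08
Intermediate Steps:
y = 226/7 (y = 8 + (437 - 1*267)/7 = 8 + (437 - 267)/7 = 8 + (⅐)*170 = 8 + 170/7 = 226/7 ≈ 32.286)
(y + Z(-11))² = (226/7 - 11)² = (149/7)² = 22201/49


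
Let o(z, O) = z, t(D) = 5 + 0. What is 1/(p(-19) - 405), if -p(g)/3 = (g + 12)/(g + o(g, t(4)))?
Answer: -38/15411 ≈ -0.0024658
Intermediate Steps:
t(D) = 5
p(g) = -3*(12 + g)/(2*g) (p(g) = -3*(g + 12)/(g + g) = -3*(12 + g)/(2*g))
1/(p(-19) - 405) = 1/((-3/2 - 18/(-19)) - 405) = 1/((-3/2 - 18*(-1/19)) - 405) = 1/((-3/2 + 18/19) - 405) = 1/(-21/38 - 405) = 1/(-15411/38) = -38/15411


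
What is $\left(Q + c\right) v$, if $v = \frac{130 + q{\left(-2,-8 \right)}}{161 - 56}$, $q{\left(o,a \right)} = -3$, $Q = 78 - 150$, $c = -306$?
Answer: $- \frac{2286}{5} \approx -457.2$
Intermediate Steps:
$Q = -72$ ($Q = 78 - 150 = -72$)
$v = \frac{127}{105}$ ($v = \frac{130 - 3}{161 - 56} = \frac{127}{105} \approx 1.2095$)
$\left(Q + c\right) v = \left(-72 - 306\right) \frac{127}{105} = \left(-378\right) \frac{127}{105} = - \frac{2286}{5}$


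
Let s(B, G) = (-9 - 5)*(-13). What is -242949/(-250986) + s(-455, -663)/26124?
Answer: 38050471/39028323 ≈ 0.97495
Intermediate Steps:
s(B, G) = 182 (s(B, G) = -14*(-13) = 182)
-242949/(-250986) + s(-455, -663)/26124 = -242949/(-250986) + 182/26124 = -242949*(-1/250986) + 182*(1/26124) = 80983/83662 + 13/1866 = 38050471/39028323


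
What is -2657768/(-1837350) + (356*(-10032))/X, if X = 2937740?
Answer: 31148356828/134941414725 ≈ 0.23083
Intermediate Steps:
-2657768/(-1837350) + (356*(-10032))/X = -2657768/(-1837350) + (356*(-10032))/2937740 = -2657768*(-1/1837350) - 3571392*1/2937740 = 1328884/918675 - 892848/734435 = 31148356828/134941414725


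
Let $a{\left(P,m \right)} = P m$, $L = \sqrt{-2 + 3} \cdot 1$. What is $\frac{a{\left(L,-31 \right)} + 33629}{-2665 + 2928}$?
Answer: $\frac{33598}{263} \approx 127.75$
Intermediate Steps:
$L = 1$ ($L = \sqrt{1} \cdot 1 = 1 \cdot 1 = 1$)
$\frac{a{\left(L,-31 \right)} + 33629}{-2665 + 2928} = \frac{1 \left(-31\right) + 33629}{-2665 + 2928} = \frac{-31 + 33629}{263} = 33598 \cdot \frac{1}{263} = \frac{33598}{263}$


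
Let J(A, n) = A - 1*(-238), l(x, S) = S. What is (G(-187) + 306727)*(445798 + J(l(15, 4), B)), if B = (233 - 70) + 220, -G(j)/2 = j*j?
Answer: 105617365560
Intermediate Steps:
G(j) = -2*j² (G(j) = -2*j*j = -2*j²)
B = 383 (B = 163 + 220 = 383)
J(A, n) = 238 + A (J(A, n) = A + 238 = 238 + A)
(G(-187) + 306727)*(445798 + J(l(15, 4), B)) = (-2*(-187)² + 306727)*(445798 + (238 + 4)) = (-2*34969 + 306727)*(445798 + 242) = (-69938 + 306727)*446040 = 236789*446040 = 105617365560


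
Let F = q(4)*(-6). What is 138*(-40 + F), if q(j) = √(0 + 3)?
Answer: -5520 - 828*√3 ≈ -6954.1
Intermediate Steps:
q(j) = √3
F = -6*√3 (F = √3*(-6) = -6*√3 ≈ -10.392)
138*(-40 + F) = 138*(-40 - 6*√3) = -5520 - 828*√3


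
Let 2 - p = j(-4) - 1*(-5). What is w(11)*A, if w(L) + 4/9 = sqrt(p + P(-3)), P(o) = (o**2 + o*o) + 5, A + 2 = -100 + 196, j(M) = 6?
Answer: -376/9 + 94*sqrt(14) ≈ 309.94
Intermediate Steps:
p = -9 (p = 2 - (6 - 1*(-5)) = 2 - (6 + 5) = 2 - 1*11 = 2 - 11 = -9)
A = 94 (A = -2 + (-100 + 196) = -2 + 96 = 94)
P(o) = 5 + 2*o**2 (P(o) = (o**2 + o**2) + 5 = 2*o**2 + 5 = 5 + 2*o**2)
w(L) = -4/9 + sqrt(14) (w(L) = -4/9 + sqrt(-9 + (5 + 2*(-3)**2)) = -4/9 + sqrt(-9 + (5 + 2*9)) = -4/9 + sqrt(-9 + (5 + 18)) = -4/9 + sqrt(-9 + 23) = -4/9 + sqrt(14))
w(11)*A = (-4/9 + sqrt(14))*94 = -376/9 + 94*sqrt(14)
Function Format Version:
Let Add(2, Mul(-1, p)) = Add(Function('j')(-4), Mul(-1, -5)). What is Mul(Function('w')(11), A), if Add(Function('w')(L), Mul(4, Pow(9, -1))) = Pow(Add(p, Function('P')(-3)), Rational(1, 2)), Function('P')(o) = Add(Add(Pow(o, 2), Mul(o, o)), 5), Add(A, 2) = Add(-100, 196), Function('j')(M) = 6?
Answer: Add(Rational(-376, 9), Mul(94, Pow(14, Rational(1, 2)))) ≈ 309.94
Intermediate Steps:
p = -9 (p = Add(2, Mul(-1, Add(6, Mul(-1, -5)))) = Add(2, Mul(-1, Add(6, 5))) = Add(2, Mul(-1, 11)) = Add(2, -11) = -9)
A = 94 (A = Add(-2, Add(-100, 196)) = Add(-2, 96) = 94)
Function('P')(o) = Add(5, Mul(2, Pow(o, 2))) (Function('P')(o) = Add(Add(Pow(o, 2), Pow(o, 2)), 5) = Add(Mul(2, Pow(o, 2)), 5) = Add(5, Mul(2, Pow(o, 2))))
Function('w')(L) = Add(Rational(-4, 9), Pow(14, Rational(1, 2))) (Function('w')(L) = Add(Rational(-4, 9), Pow(Add(-9, Add(5, Mul(2, Pow(-3, 2)))), Rational(1, 2))) = Add(Rational(-4, 9), Pow(Add(-9, Add(5, Mul(2, 9))), Rational(1, 2))) = Add(Rational(-4, 9), Pow(Add(-9, Add(5, 18)), Rational(1, 2))) = Add(Rational(-4, 9), Pow(Add(-9, 23), Rational(1, 2))) = Add(Rational(-4, 9), Pow(14, Rational(1, 2))))
Mul(Function('w')(11), A) = Mul(Add(Rational(-4, 9), Pow(14, Rational(1, 2))), 94) = Add(Rational(-376, 9), Mul(94, Pow(14, Rational(1, 2))))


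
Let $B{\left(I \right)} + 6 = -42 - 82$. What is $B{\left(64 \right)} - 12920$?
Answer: $-13050$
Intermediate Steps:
$B{\left(I \right)} = -130$ ($B{\left(I \right)} = -6 - 124 = -130$)
$B{\left(64 \right)} - 12920 = -130 - 12920 = -13050$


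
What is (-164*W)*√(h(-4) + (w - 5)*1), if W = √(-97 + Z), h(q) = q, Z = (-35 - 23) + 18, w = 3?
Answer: 164*√822 ≈ 4702.0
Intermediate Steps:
Z = -40 (Z = -58 + 18 = -40)
W = I*√137 (W = √(-97 - 40) = √(-137) = I*√137 ≈ 11.705*I)
(-164*W)*√(h(-4) + (w - 5)*1) = (-164*I*√137)*√(-4 + (3 - 5)*1) = (-164*I*√137)*√(-4 - 2*1) = (-164*I*√137)*√(-4 - 2) = (-164*I*√137)*√(-6) = (-164*I*√137)*(I*√6) = 164*√822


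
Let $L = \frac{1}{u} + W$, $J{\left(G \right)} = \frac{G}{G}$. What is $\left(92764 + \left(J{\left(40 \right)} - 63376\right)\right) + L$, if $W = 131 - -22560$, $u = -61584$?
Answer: $\frac{3207294719}{61584} \approx 52080.0$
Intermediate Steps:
$W = 22691$ ($W = 131 + 22560 = 22691$)
$J{\left(G \right)} = 1$
$L = \frac{1397402543}{61584}$ ($L = \frac{1}{-61584} + 22691 = - \frac{1}{61584} + 22691 = \frac{1397402543}{61584} \approx 22691.0$)
$\left(92764 + \left(J{\left(40 \right)} - 63376\right)\right) + L = \left(92764 + \left(1 - 63376\right)\right) + \frac{1397402543}{61584} = \left(92764 - 63375\right) + \frac{1397402543}{61584} = 29389 + \frac{1397402543}{61584} = \frac{3207294719}{61584}$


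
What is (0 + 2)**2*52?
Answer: 208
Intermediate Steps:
(0 + 2)**2*52 = 2**2*52 = 4*52 = 208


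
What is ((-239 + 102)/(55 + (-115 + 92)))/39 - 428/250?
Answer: -284197/156000 ≈ -1.8218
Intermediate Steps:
((-239 + 102)/(55 + (-115 + 92)))/39 - 428/250 = -137/(55 - 23)*(1/39) - 428*1/250 = -137/32*(1/39) - 214/125 = -137*1/32*(1/39) - 214/125 = -137/32*1/39 - 214/125 = -137/1248 - 214/125 = -284197/156000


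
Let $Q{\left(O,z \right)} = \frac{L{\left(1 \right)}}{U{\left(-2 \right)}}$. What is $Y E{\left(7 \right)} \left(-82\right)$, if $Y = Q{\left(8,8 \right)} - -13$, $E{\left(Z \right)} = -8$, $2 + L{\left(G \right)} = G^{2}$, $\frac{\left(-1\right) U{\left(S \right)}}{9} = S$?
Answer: $\frac{76424}{9} \approx 8491.6$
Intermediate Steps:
$U{\left(S \right)} = - 9 S$
$L{\left(G \right)} = -2 + G^{2}$
$Q{\left(O,z \right)} = - \frac{1}{18}$ ($Q{\left(O,z \right)} = \frac{-2 + 1^{2}}{\left(-9\right) \left(-2\right)} = \frac{-2 + 1}{18} = \left(-1\right) \frac{1}{18} = - \frac{1}{18}$)
$Y = \frac{233}{18}$ ($Y = - \frac{1}{18} - -13 = - \frac{1}{18} + 13 = \frac{233}{18} \approx 12.944$)
$Y E{\left(7 \right)} \left(-82\right) = \frac{233}{18} \left(-8\right) \left(-82\right) = \left(- \frac{932}{9}\right) \left(-82\right) = \frac{76424}{9}$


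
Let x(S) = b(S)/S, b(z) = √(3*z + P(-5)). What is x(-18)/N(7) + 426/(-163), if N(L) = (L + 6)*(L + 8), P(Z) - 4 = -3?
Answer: -426/163 - I*√53/3510 ≈ -2.6135 - 0.0020741*I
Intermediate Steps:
P(Z) = 1 (P(Z) = 4 - 3 = 1)
b(z) = √(1 + 3*z) (b(z) = √(3*z + 1) = √(1 + 3*z))
N(L) = (6 + L)*(8 + L)
x(S) = √(1 + 3*S)/S
x(-18)/N(7) + 426/(-163) = (√(1 + 3*(-18))/(-18))/(48 + 7² + 14*7) + 426/(-163) = (-√(1 - 54)/18)/(48 + 49 + 98) + 426*(-1/163) = -I*√53/18/195 - 426/163 = -I*√53/18*(1/195) - 426/163 = -I*√53/3510 - 426/163 = -426/163 - I*√53/3510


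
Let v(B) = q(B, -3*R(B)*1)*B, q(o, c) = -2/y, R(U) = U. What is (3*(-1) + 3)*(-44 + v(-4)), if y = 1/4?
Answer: 0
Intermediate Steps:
y = 1/4 ≈ 0.25000
q(o, c) = -8 (q(o, c) = -2/1/4 = -2*4 = -8)
v(B) = -8*B
(3*(-1) + 3)*(-44 + v(-4)) = (3*(-1) + 3)*(-44 - 8*(-4)) = (-3 + 3)*(-44 + 32) = 0*(-12) = 0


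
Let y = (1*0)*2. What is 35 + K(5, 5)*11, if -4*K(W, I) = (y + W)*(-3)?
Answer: 305/4 ≈ 76.250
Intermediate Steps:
y = 0 (y = 0*2 = 0)
K(W, I) = 3*W/4 (K(W, I) = -(0 + W)*(-3)/4 = -W*(-3)/4 = -(-3)*W/4 = 3*W/4)
35 + K(5, 5)*11 = 35 + ((3/4)*5)*11 = 35 + (15/4)*11 = 35 + 165/4 = 305/4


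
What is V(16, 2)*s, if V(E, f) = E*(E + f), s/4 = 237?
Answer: 273024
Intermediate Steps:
s = 948 (s = 4*237 = 948)
V(16, 2)*s = (16*(16 + 2))*948 = (16*18)*948 = 288*948 = 273024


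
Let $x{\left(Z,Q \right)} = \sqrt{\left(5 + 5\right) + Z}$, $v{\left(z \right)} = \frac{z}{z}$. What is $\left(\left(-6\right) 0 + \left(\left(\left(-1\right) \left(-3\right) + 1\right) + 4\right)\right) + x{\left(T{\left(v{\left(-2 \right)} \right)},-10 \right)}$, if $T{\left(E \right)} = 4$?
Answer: $8 + \sqrt{14} \approx 11.742$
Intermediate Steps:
$v{\left(z \right)} = 1$
$x{\left(Z,Q \right)} = \sqrt{10 + Z}$
$\left(\left(-6\right) 0 + \left(\left(\left(-1\right) \left(-3\right) + 1\right) + 4\right)\right) + x{\left(T{\left(v{\left(-2 \right)} \right)},-10 \right)} = \left(\left(-6\right) 0 + \left(\left(\left(-1\right) \left(-3\right) + 1\right) + 4\right)\right) + \sqrt{10 + 4} = \left(0 + \left(\left(3 + 1\right) + 4\right)\right) + \sqrt{14} = \left(0 + \left(4 + 4\right)\right) + \sqrt{14} = \left(0 + 8\right) + \sqrt{14} = 8 + \sqrt{14}$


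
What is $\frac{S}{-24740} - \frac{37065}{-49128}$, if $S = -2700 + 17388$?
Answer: $\frac{16283003}{101285560} \approx 0.16076$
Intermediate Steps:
$S = 14688$
$\frac{S}{-24740} - \frac{37065}{-49128} = \frac{14688}{-24740} - \frac{37065}{-49128} = 14688 \left(- \frac{1}{24740}\right) - - \frac{12355}{16376} = - \frac{3672}{6185} + \frac{12355}{16376} = \frac{16283003}{101285560}$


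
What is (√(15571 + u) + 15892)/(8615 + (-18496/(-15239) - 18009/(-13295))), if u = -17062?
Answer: 1609879504730/872970462023 + 202602505*I*√1491/1745940924046 ≈ 1.8441 + 0.0044808*I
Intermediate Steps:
(√(15571 + u) + 15892)/(8615 + (-18496/(-15239) - 18009/(-13295))) = (√(15571 - 17062) + 15892)/(8615 + (-18496/(-15239) - 18009/(-13295))) = (√(-1491) + 15892)/(8615 + (-18496*(-1/15239) - 18009*(-1/13295))) = (I*√1491 + 15892)/(8615 + (18496/15239 + 18009/13295)) = (15892 + I*√1491)/(8615 + 520343471/202602505) = (15892 + I*√1491)/(1745940924046/202602505) = (15892 + I*√1491)*(202602505/1745940924046) = 1609879504730/872970462023 + 202602505*I*√1491/1745940924046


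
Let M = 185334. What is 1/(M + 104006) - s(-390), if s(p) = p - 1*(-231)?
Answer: 46005061/289340 ≈ 159.00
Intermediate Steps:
s(p) = 231 + p (s(p) = p + 231 = 231 + p)
1/(M + 104006) - s(-390) = 1/(185334 + 104006) - (231 - 390) = 1/289340 - 1*(-159) = 1/289340 + 159 = 46005061/289340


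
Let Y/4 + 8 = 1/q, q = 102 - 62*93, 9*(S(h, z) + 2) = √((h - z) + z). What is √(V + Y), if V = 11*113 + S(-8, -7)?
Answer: √(606027822 + 111392*I*√2)/708 ≈ 34.771 + 0.0045192*I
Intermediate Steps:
S(h, z) = -2 + √h/9 (S(h, z) = -2 + √((h - z) + z)/9 = -2 + √h/9)
q = -5664 (q = 102 - 5766 = -5664)
V = 1241 + 2*I*√2/9 (V = 11*113 + (-2 + √(-8)/9) = 1243 + (-2 + (2*I*√2)/9) = 1243 + (-2 + 2*I*√2/9) = 1241 + 2*I*√2/9 ≈ 1241.0 + 0.31427*I)
Y = -45313/1416 (Y = -32 + 4/(-5664) = -32 + 4*(-1/5664) = -32 - 1/1416 = -45313/1416 ≈ -32.001)
√(V + Y) = √((1241 + 2*I*√2/9) - 45313/1416) = √(1711943/1416 + 2*I*√2/9)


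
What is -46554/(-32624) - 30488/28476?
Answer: 41378899/116125128 ≈ 0.35633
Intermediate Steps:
-46554/(-32624) - 30488/28476 = -46554*(-1/32624) - 30488*1/28476 = 23277/16312 - 7622/7119 = 41378899/116125128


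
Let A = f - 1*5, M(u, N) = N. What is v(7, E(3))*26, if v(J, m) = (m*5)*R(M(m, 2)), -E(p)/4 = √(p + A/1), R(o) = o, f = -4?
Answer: -1040*I*√6 ≈ -2547.5*I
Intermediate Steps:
A = -9 (A = -4 - 1*5 = -4 - 5 = -9)
E(p) = -4*√(-9 + p) (E(p) = -4*√(p - 9/1) = -4*√(p - 9*1) = -4*√(p - 9) = -4*√(-9 + p))
v(J, m) = 10*m (v(J, m) = (m*5)*2 = (5*m)*2 = 10*m)
v(7, E(3))*26 = (10*(-4*√(-9 + 3)))*26 = (10*(-4*I*√6))*26 = -40*I*√6*26 = -1040*I*√6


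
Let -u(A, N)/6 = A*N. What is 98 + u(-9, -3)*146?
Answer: -23554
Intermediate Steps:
u(A, N) = -6*A*N
98 + u(-9, -3)*146 = 98 - 6*(-9)*(-3)*146 = 98 - 162*146 = 98 - 23652 = -23554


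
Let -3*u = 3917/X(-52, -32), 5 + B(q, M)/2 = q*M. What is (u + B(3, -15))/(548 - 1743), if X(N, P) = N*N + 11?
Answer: 818417/9733275 ≈ 0.084084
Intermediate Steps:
B(q, M) = -10 + 2*M*q (B(q, M) = -10 + 2*(q*M) = -10 + 2*(M*q) = -10 + 2*M*q)
X(N, P) = 11 + N² (X(N, P) = N² + 11 = 11 + N²)
u = -3917/8145 (u = -3917/(3*(11 + (-52)²)) = -3917/(3*(11 + 2704)) = -3917/(3*2715) = -⅓*3917/2715 = -3917/8145 ≈ -0.48091)
(u + B(3, -15))/(548 - 1743) = (-3917/8145 + (-10 + 2*(-15)*3))/(548 - 1743) = (-3917/8145 + (-10 - 90))/(-1195) = (-3917/8145 - 100)*(-1/1195) = -818417/8145*(-1/1195) = 818417/9733275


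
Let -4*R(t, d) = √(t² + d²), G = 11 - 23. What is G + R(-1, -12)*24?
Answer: -12 - 6*√145 ≈ -84.250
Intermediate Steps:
G = -12
R(t, d) = -√(d² + t²)/4 (R(t, d) = -√(t² + d²)/4 = -√(d² + t²)/4)
G + R(-1, -12)*24 = -12 - √((-12)² + (-1)²)/4*24 = -12 - √(144 + 1)/4*24 = -12 - √145/4*24 = -12 - 6*√145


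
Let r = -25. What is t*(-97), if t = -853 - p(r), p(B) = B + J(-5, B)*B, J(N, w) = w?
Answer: 140941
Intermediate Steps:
p(B) = B + B**2 (p(B) = B + B*B = B + B**2)
t = -1453 (t = -853 - (-25)*(1 - 25) = -853 - (-25)*(-24) = -853 - 1*600 = -853 - 600 = -1453)
t*(-97) = -1453*(-97) = 140941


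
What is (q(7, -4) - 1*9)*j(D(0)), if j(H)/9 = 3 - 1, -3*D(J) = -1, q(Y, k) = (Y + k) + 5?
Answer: -18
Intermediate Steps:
q(Y, k) = 5 + Y + k
D(J) = 1/3 (D(J) = -1/3*(-1) = 1/3)
j(H) = 18 (j(H) = 9*(3 - 1) = 9*2 = 18)
(q(7, -4) - 1*9)*j(D(0)) = ((5 + 7 - 4) - 1*9)*18 = (8 - 9)*18 = -1*18 = -18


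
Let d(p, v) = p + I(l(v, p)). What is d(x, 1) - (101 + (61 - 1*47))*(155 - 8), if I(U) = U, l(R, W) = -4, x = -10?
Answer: -16919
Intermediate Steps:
d(p, v) = -4 + p (d(p, v) = p - 4 = -4 + p)
d(x, 1) - (101 + (61 - 1*47))*(155 - 8) = (-4 - 10) - (101 + (61 - 1*47))*(155 - 8) = -14 - (101 + (61 - 47))*147 = -14 - (101 + 14)*147 = -14 - 115*147 = -14 - 1*16905 = -14 - 16905 = -16919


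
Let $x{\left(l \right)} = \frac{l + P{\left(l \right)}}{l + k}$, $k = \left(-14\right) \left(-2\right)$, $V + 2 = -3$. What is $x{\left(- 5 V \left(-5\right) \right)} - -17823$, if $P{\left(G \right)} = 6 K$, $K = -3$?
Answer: $\frac{1728974}{97} \approx 17824.0$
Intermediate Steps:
$V = -5$ ($V = -2 - 3 = -5$)
$P{\left(G \right)} = -18$ ($P{\left(G \right)} = 6 \left(-3\right) = -18$)
$k = 28$
$x{\left(l \right)} = \frac{-18 + l}{28 + l}$ ($x{\left(l \right)} = \frac{l - 18}{l + 28} = \frac{-18 + l}{28 + l}$)
$x{\left(- 5 V \left(-5\right) \right)} - -17823 = \frac{-18 + \left(-5\right) \left(-5\right) \left(-5\right)}{28 + \left(-5\right) \left(-5\right) \left(-5\right)} - -17823 = \frac{-18 + 25 \left(-5\right)}{28 + 25 \left(-5\right)} + 17823 = \frac{-18 - 125}{28 - 125} + 17823 = \frac{1}{-97} \left(-143\right) + 17823 = \left(- \frac{1}{97}\right) \left(-143\right) + 17823 = \frac{143}{97} + 17823 = \frac{1728974}{97}$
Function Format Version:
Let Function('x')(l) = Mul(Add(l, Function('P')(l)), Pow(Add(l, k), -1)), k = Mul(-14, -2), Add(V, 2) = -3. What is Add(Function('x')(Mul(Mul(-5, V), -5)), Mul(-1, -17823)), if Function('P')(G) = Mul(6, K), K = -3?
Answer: Rational(1728974, 97) ≈ 17824.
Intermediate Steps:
V = -5 (V = Add(-2, -3) = -5)
Function('P')(G) = -18 (Function('P')(G) = Mul(6, -3) = -18)
k = 28
Function('x')(l) = Mul(Pow(Add(28, l), -1), Add(-18, l)) (Function('x')(l) = Mul(Add(l, -18), Pow(Add(l, 28), -1)) = Mul(Add(-18, l), Pow(Add(28, l), -1)) = Mul(Pow(Add(28, l), -1), Add(-18, l)))
Add(Function('x')(Mul(Mul(-5, V), -5)), Mul(-1, -17823)) = Add(Mul(Pow(Add(28, Mul(Mul(-5, -5), -5)), -1), Add(-18, Mul(Mul(-5, -5), -5))), Mul(-1, -17823)) = Add(Mul(Pow(Add(28, Mul(25, -5)), -1), Add(-18, Mul(25, -5))), 17823) = Add(Mul(Pow(Add(28, -125), -1), Add(-18, -125)), 17823) = Add(Mul(Pow(-97, -1), -143), 17823) = Add(Mul(Rational(-1, 97), -143), 17823) = Add(Rational(143, 97), 17823) = Rational(1728974, 97)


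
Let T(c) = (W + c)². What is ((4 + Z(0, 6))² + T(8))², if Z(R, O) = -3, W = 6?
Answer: 38809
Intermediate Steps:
T(c) = (6 + c)²
((4 + Z(0, 6))² + T(8))² = ((4 - 3)² + (6 + 8)²)² = (1² + 14²)² = (1 + 196)² = 197² = 38809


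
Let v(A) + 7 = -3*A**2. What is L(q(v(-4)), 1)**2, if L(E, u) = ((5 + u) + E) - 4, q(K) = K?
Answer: 2809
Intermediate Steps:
v(A) = -7 - 3*A**2
L(E, u) = 1 + E + u (L(E, u) = (5 + E + u) - 4 = 1 + E + u)
L(q(v(-4)), 1)**2 = (1 + (-7 - 3*(-4)**2) + 1)**2 = (1 + (-7 - 3*16) + 1)**2 = (1 + (-7 - 48) + 1)**2 = (1 - 55 + 1)**2 = (-53)**2 = 2809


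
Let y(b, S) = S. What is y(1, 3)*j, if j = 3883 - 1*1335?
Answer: 7644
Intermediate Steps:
j = 2548 (j = 3883 - 1335 = 2548)
y(1, 3)*j = 3*2548 = 7644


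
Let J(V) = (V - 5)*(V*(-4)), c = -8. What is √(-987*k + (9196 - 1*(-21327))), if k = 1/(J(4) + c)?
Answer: √486394/4 ≈ 174.35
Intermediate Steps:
J(V) = -4*V*(-5 + V) (J(V) = (-5 + V)*(-4*V) = -4*V*(-5 + V))
k = ⅛ (k = 1/(4*4*(5 - 1*4) - 8) = 1/(4*4*(5 - 4) - 8) = 1/(4*4*1 - 8) = 1/(16 - 8) = 1/8 = ⅛ ≈ 0.12500)
√(-987*k + (9196 - 1*(-21327))) = √(-987*⅛ + (9196 - 1*(-21327))) = √(-987/8 + (9196 + 21327)) = √(-987/8 + 30523) = √(243197/8) = √486394/4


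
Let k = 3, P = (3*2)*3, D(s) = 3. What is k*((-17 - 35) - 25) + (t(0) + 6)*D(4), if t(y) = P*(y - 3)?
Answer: -375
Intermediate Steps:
P = 18 (P = 6*3 = 18)
t(y) = -54 + 18*y (t(y) = 18*(y - 3) = 18*(-3 + y) = -54 + 18*y)
k*((-17 - 35) - 25) + (t(0) + 6)*D(4) = 3*((-17 - 35) - 25) + ((-54 + 18*0) + 6)*3 = 3*(-52 - 25) + ((-54 + 0) + 6)*3 = 3*(-77) + (-54 + 6)*3 = -231 - 48*3 = -231 - 144 = -375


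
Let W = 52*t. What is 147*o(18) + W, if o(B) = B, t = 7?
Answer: 3010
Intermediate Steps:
W = 364 (W = 52*7 = 364)
147*o(18) + W = 147*18 + 364 = 2646 + 364 = 3010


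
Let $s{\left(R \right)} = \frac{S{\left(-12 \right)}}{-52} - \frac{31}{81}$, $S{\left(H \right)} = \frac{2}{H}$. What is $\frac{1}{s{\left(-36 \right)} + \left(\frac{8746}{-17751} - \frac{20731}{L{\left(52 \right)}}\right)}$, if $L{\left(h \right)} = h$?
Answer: $- \frac{49844808}{19915258391} \approx -0.0025028$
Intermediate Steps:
$s{\left(R \right)} = - \frac{3197}{8424}$ ($s{\left(R \right)} = \frac{2 \frac{1}{-12}}{-52} - \frac{31}{81} = 2 \left(- \frac{1}{12}\right) \left(- \frac{1}{52}\right) - \frac{31}{81} = \left(- \frac{1}{6}\right) \left(- \frac{1}{52}\right) - \frac{31}{81} = \frac{1}{312} - \frac{31}{81} = - \frac{3197}{8424}$)
$\frac{1}{s{\left(-36 \right)} + \left(\frac{8746}{-17751} - \frac{20731}{L{\left(52 \right)}}\right)} = \frac{1}{- \frac{3197}{8424} + \left(\frac{8746}{-17751} - \frac{20731}{52}\right)} = \frac{1}{- \frac{3197}{8424} + \left(8746 \left(- \frac{1}{17751}\right) - \frac{20731}{52}\right)} = \frac{1}{- \frac{3197}{8424} - \frac{368450773}{923052}} = \frac{1}{- \frac{19915258391}{49844808}} = - \frac{49844808}{19915258391}$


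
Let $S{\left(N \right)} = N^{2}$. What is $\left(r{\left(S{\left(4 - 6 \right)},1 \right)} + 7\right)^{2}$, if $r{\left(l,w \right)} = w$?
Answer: $64$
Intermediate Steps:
$\left(r{\left(S{\left(4 - 6 \right)},1 \right)} + 7\right)^{2} = \left(1 + 7\right)^{2} = 8^{2} = 64$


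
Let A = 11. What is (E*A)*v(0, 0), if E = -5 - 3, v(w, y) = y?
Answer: 0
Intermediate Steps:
E = -8
(E*A)*v(0, 0) = -8*11*0 = -88*0 = 0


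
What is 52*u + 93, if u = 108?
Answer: 5709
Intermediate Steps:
52*u + 93 = 52*108 + 93 = 5616 + 93 = 5709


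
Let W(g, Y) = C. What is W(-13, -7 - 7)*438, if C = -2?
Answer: -876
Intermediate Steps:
W(g, Y) = -2
W(-13, -7 - 7)*438 = -2*438 = -876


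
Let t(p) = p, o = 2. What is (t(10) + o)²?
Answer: 144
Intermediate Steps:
(t(10) + o)² = (10 + 2)² = 12² = 144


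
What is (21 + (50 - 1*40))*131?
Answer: 4061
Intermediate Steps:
(21 + (50 - 1*40))*131 = (21 + (50 - 40))*131 = (21 + 10)*131 = 31*131 = 4061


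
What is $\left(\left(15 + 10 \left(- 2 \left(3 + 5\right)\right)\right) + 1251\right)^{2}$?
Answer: $1223236$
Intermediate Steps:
$\left(\left(15 + 10 \left(- 2 \left(3 + 5\right)\right)\right) + 1251\right)^{2} = \left(\left(15 + 10 \left(\left(-2\right) 8\right)\right) + 1251\right)^{2} = \left(\left(15 + 10 \left(-16\right)\right) + 1251\right)^{2} = \left(\left(15 - 160\right) + 1251\right)^{2} = \left(-145 + 1251\right)^{2} = 1106^{2} = 1223236$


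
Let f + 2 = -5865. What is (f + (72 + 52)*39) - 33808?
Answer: -34839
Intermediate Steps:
f = -5867 (f = -2 - 5865 = -5867)
(f + (72 + 52)*39) - 33808 = (-5867 + (72 + 52)*39) - 33808 = (-5867 + 124*39) - 33808 = (-5867 + 4836) - 33808 = -1031 - 33808 = -34839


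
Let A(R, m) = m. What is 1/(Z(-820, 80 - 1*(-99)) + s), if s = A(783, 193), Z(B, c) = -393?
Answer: -1/200 ≈ -0.0050000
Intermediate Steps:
s = 193
1/(Z(-820, 80 - 1*(-99)) + s) = 1/(-393 + 193) = 1/(-200) = -1/200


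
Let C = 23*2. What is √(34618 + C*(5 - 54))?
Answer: 6*√899 ≈ 179.90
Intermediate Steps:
C = 46
√(34618 + C*(5 - 54)) = √(34618 + 46*(5 - 54)) = √(34618 + 46*(-49)) = √(34618 - 2254) = √32364 = 6*√899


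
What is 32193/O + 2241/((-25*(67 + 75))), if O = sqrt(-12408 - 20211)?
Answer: -2241/3550 - 10731*I*sqrt(32619)/10873 ≈ -0.63127 - 178.25*I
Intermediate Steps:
O = I*sqrt(32619) (O = sqrt(-32619) = I*sqrt(32619) ≈ 180.61*I)
32193/O + 2241/((-25*(67 + 75))) = 32193/((I*sqrt(32619))) + 2241/((-25*(67 + 75))) = 32193*(-I*sqrt(32619)/32619) + 2241/((-25*142)) = -10731*I*sqrt(32619)/10873 + 2241/(-3550) = -10731*I*sqrt(32619)/10873 + 2241*(-1/3550) = -10731*I*sqrt(32619)/10873 - 2241/3550 = -2241/3550 - 10731*I*sqrt(32619)/10873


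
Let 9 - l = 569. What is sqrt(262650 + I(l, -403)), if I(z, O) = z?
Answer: sqrt(262090) ≈ 511.95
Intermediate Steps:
l = -560 (l = 9 - 1*569 = 9 - 569 = -560)
sqrt(262650 + I(l, -403)) = sqrt(262650 - 560) = sqrt(262090)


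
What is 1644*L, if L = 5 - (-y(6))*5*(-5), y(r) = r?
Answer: -238380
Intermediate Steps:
L = -145 (L = 5 - (-1*6)*5*(-5) = 5 - (-6)*(-25) = 5 - 1*150 = 5 - 150 = -145)
1644*L = 1644*(-145) = -238380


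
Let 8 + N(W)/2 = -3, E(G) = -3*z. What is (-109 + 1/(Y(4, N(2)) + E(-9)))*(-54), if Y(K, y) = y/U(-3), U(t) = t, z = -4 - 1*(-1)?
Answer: 288252/49 ≈ 5882.7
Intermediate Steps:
z = -3 (z = -4 + 1 = -3)
E(G) = 9 (E(G) = -3*(-3) = 9)
N(W) = -22 (N(W) = -16 + 2*(-3) = -16 - 6 = -22)
Y(K, y) = -y/3 (Y(K, y) = y/(-3) = y*(-1/3) = -y/3)
(-109 + 1/(Y(4, N(2)) + E(-9)))*(-54) = (-109 + 1/(-1/3*(-22) + 9))*(-54) = (-109 + 1/(22/3 + 9))*(-54) = (-109 + 1/(49/3))*(-54) = (-109 + 3/49)*(-54) = -5338/49*(-54) = 288252/49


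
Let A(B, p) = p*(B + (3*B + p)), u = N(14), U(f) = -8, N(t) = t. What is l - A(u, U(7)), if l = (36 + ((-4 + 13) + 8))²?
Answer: 3193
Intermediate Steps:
u = 14
A(B, p) = p*(p + 4*B) (A(B, p) = p*(B + (p + 3*B)) = p*(p + 4*B))
l = 2809 (l = (36 + (9 + 8))² = (36 + 17)² = 53² = 2809)
l - A(u, U(7)) = 2809 - (-8)*(-8 + 4*14) = 2809 - (-8)*(-8 + 56) = 2809 - (-8)*48 = 2809 - 1*(-384) = 2809 + 384 = 3193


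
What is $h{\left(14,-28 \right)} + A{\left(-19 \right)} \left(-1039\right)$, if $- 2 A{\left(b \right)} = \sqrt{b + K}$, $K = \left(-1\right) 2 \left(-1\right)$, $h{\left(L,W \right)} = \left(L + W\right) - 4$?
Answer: $-18 + \frac{1039 i \sqrt{17}}{2} \approx -18.0 + 2142.0 i$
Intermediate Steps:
$h{\left(L,W \right)} = -4 + L + W$
$K = 2$ ($K = \left(-2\right) \left(-1\right) = 2$)
$A{\left(b \right)} = - \frac{\sqrt{2 + b}}{2}$ ($A{\left(b \right)} = - \frac{\sqrt{b + 2}}{2} = - \frac{\sqrt{2 + b}}{2}$)
$h{\left(14,-28 \right)} + A{\left(-19 \right)} \left(-1039\right) = \left(-4 + 14 - 28\right) + - \frac{\sqrt{2 - 19}}{2} \left(-1039\right) = -18 + - \frac{\sqrt{-17}}{2} \left(-1039\right) = -18 + - \frac{i \sqrt{17}}{2} \left(-1039\right) = -18 + \frac{1039 i \sqrt{17}}{2}$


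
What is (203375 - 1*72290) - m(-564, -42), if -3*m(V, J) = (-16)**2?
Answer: 393511/3 ≈ 1.3117e+5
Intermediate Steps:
m(V, J) = -256/3 (m(V, J) = -1/3*(-16)**2 = -1/3*256 = -256/3)
(203375 - 1*72290) - m(-564, -42) = (203375 - 1*72290) - 1*(-256/3) = (203375 - 72290) + 256/3 = 131085 + 256/3 = 393511/3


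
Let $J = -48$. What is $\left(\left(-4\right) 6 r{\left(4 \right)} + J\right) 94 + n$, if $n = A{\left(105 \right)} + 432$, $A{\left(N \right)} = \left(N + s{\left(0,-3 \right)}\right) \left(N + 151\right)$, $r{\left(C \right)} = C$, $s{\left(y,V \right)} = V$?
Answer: $13008$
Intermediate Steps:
$A{\left(N \right)} = \left(-3 + N\right) \left(151 + N\right)$ ($A{\left(N \right)} = \left(N - 3\right) \left(N + 151\right) = \left(-3 + N\right) \left(151 + N\right)$)
$n = 26544$ ($n = \left(-453 + 105^{2} + 148 \cdot 105\right) + 432 = \left(-453 + 11025 + 15540\right) + 432 = 26112 + 432 = 26544$)
$\left(\left(-4\right) 6 r{\left(4 \right)} + J\right) 94 + n = \left(\left(-4\right) 6 \cdot 4 - 48\right) 94 + 26544 = \left(\left(-24\right) 4 - 48\right) 94 + 26544 = \left(-96 - 48\right) 94 + 26544 = \left(-144\right) 94 + 26544 = -13536 + 26544 = 13008$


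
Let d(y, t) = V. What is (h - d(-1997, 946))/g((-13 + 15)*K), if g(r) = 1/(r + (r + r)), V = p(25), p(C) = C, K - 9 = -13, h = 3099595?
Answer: -74389680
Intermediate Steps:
K = -4 (K = 9 - 13 = -4)
V = 25
d(y, t) = 25
g(r) = 1/(3*r) (g(r) = 1/(r + 2*r) = 1/(3*r))
(h - d(-1997, 946))/g((-13 + 15)*K) = (3099595 - 1*25)/((1/(3*(((-13 + 15)*(-4)))))) = (3099595 - 25)/((1/(3*((2*(-4)))))) = 3099570/(((⅓)/(-8))) = 3099570/(((⅓)*(-⅛))) = 3099570/(-1/24) = 3099570*(-24) = -74389680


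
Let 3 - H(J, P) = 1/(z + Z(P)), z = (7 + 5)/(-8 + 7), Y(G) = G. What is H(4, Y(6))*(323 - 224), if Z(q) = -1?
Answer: 3960/13 ≈ 304.62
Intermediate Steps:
z = -12 (z = 12/(-1) = 12*(-1) = -12)
H(J, P) = 40/13 (H(J, P) = 3 - 1/(-12 - 1) = 3 - 1/(-13) = 3 - 1*(-1/13) = 3 + 1/13 = 40/13)
H(4, Y(6))*(323 - 224) = 40*(323 - 224)/13 = (40/13)*99 = 3960/13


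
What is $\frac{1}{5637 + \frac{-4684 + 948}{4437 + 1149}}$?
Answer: $\frac{2793}{15742273} \approx 0.00017742$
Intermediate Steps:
$\frac{1}{5637 + \frac{-4684 + 948}{4437 + 1149}} = \frac{1}{5637 - \frac{3736}{5586}} = \frac{1}{5637 - \frac{1868}{2793}} = \frac{1}{\frac{15742273}{2793}} = \frac{2793}{15742273}$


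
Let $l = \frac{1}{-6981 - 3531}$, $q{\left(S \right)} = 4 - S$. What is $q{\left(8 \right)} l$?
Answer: $\frac{1}{2628} \approx 0.00038052$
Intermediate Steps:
$l = - \frac{1}{10512}$ ($l = \frac{1}{-6981 - 3531} = \frac{1}{-10512} = - \frac{1}{10512} \approx -9.5129 \cdot 10^{-5}$)
$q{\left(8 \right)} l = \left(4 - 8\right) \left(- \frac{1}{10512}\right) = \left(-4\right) \left(- \frac{1}{10512}\right) = \frac{1}{2628}$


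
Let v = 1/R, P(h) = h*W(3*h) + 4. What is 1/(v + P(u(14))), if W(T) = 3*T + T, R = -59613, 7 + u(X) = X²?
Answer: 59613/25553470127 ≈ 2.3329e-6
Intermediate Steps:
u(X) = -7 + X²
W(T) = 4*T
P(h) = 4 + 12*h² (P(h) = h*(4*(3*h)) + 4 = h*(12*h) + 4 = 12*h² + 4 = 4 + 12*h²)
v = -1/59613 (v = 1/(-59613) = -1/59613 ≈ -1.6775e-5)
1/(v + P(u(14))) = 1/(-1/59613 + (4 + 12*(-7 + 14²)²)) = 1/(-1/59613 + (4 + 12*(-7 + 196)²)) = 1/(-1/59613 + (4 + 12*189²)) = 1/(-1/59613 + (4 + 12*35721)) = 1/(-1/59613 + (4 + 428652)) = 1/(-1/59613 + 428656) = 1/(25553470127/59613) = 59613/25553470127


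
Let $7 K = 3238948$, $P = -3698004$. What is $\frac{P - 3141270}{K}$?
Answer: $- \frac{23937459}{1619474} \approx -14.781$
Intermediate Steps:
$K = \frac{3238948}{7}$ ($K = \frac{1}{7} \cdot 3238948 = \frac{3238948}{7} \approx 4.6271 \cdot 10^{5}$)
$\frac{P - 3141270}{K} = \frac{-3698004 - 3141270}{\frac{3238948}{7}} = \left(-6839274\right) \frac{7}{3238948} = - \frac{23937459}{1619474}$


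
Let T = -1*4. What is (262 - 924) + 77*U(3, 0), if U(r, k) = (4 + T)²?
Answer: -662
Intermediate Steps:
T = -4
U(r, k) = 0 (U(r, k) = (4 - 4)² = 0² = 0)
(262 - 924) + 77*U(3, 0) = (262 - 924) + 77*0 = -662 + 0 = -662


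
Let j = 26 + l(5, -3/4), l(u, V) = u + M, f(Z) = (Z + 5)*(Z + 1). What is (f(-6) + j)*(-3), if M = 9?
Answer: -135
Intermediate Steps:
f(Z) = (1 + Z)*(5 + Z) (f(Z) = (5 + Z)*(1 + Z) = (1 + Z)*(5 + Z))
l(u, V) = 9 + u (l(u, V) = u + 9 = 9 + u)
j = 40 (j = 26 + (9 + 5) = 26 + 14 = 40)
(f(-6) + j)*(-3) = ((5 + (-6)² + 6*(-6)) + 40)*(-3) = ((5 + 36 - 36) + 40)*(-3) = (5 + 40)*(-3) = 45*(-3) = -135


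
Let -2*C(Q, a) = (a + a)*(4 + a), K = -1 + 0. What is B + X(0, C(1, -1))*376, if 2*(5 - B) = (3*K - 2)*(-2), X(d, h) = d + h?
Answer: 1128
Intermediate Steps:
K = -1
C(Q, a) = -a*(4 + a) (C(Q, a) = -(a + a)*(4 + a)/2 = -2*a*(4 + a)/2 = -a*(4 + a))
B = 0 (B = 5 - (3*(-1) - 2)*(-2)/2 = 5 - (-3 - 2)*(-2)/2 = 5 - (-5)*(-2)/2 = 5 - 1/2*10 = 5 - 5 = 0)
B + X(0, C(1, -1))*376 = 0 + (0 - 1*(-1)*(4 - 1))*376 = 0 + (0 - 1*(-1)*3)*376 = 0 + (0 + 3)*376 = 0 + 3*376 = 0 + 1128 = 1128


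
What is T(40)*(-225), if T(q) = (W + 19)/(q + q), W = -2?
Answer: -765/16 ≈ -47.813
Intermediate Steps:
T(q) = 17/(2*q) (T(q) = (-2 + 19)/(q + q) = 17/((2*q)) = 17*(1/(2*q)) = 17/(2*q))
T(40)*(-225) = ((17/2)/40)*(-225) = ((17/2)*(1/40))*(-225) = (17/80)*(-225) = -765/16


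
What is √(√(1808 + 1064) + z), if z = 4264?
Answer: √(4264 + 2*√718) ≈ 65.708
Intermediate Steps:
√(√(1808 + 1064) + z) = √(√(1808 + 1064) + 4264) = √(√2872 + 4264) = √(2*√718 + 4264) = √(4264 + 2*√718)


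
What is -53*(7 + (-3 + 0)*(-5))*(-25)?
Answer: 29150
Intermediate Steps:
-53*(7 + (-3 + 0)*(-5))*(-25) = -53*(7 - 3*(-5))*(-25) = -53*(7 + 15)*(-25) = -53*22*(-25) = -1166*(-25) = 29150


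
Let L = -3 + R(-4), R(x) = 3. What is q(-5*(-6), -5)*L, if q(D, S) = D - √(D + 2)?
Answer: 0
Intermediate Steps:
q(D, S) = D - √(2 + D)
L = 0 (L = -3 + 3 = 0)
q(-5*(-6), -5)*L = (-5*(-6) - √(2 - 5*(-6)))*0 = (30 - √(2 + 30))*0 = (30 - √32)*0 = (30 - 4*√2)*0 = 0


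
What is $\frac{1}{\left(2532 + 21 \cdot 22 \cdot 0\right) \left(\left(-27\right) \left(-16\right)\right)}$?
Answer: $\frac{1}{1093824} \approx 9.1422 \cdot 10^{-7}$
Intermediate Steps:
$\frac{1}{\left(2532 + 21 \cdot 22 \cdot 0\right) \left(\left(-27\right) \left(-16\right)\right)} = \frac{1}{\left(2532 + 462 \cdot 0\right) 432} = \frac{1}{2532 + 0} \cdot \frac{1}{432} = \frac{1}{2532} \cdot \frac{1}{432} = \frac{1}{1093824}$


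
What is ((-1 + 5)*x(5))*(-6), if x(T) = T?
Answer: -120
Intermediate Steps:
((-1 + 5)*x(5))*(-6) = ((-1 + 5)*5)*(-6) = (4*5)*(-6) = 20*(-6) = -120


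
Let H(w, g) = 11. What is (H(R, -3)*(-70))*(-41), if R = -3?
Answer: 31570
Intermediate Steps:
(H(R, -3)*(-70))*(-41) = (11*(-70))*(-41) = -770*(-41) = 31570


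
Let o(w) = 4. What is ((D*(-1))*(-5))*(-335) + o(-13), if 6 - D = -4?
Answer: -16746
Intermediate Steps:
D = 10 (D = 6 - 1*(-4) = 6 + 4 = 10)
((D*(-1))*(-5))*(-335) + o(-13) = ((10*(-1))*(-5))*(-335) + 4 = -10*(-5)*(-335) + 4 = 50*(-335) + 4 = -16750 + 4 = -16746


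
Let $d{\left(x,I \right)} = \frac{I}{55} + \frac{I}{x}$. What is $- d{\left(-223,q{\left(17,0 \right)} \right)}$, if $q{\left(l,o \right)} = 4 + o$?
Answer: $- \frac{672}{12265} \approx -0.05479$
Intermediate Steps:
$d{\left(x,I \right)} = \frac{I}{55} + \frac{I}{x}$ ($d{\left(x,I \right)} = I \frac{1}{55} + \frac{I}{x} = \frac{I}{55} + \frac{I}{x}$)
$- d{\left(-223,q{\left(17,0 \right)} \right)} = - (\frac{4 + 0}{55} + \frac{4 + 0}{-223}) = - (\frac{1}{55} \cdot 4 + 4 \left(- \frac{1}{223}\right)) = - (\frac{4}{55} - \frac{4}{223}) = \left(-1\right) \frac{672}{12265} = - \frac{672}{12265}$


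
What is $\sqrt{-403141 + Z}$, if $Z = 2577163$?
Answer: $3 \sqrt{241558} \approx 1474.5$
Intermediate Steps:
$\sqrt{-403141 + Z} = \sqrt{-403141 + 2577163} = \sqrt{2174022} = 3 \sqrt{241558}$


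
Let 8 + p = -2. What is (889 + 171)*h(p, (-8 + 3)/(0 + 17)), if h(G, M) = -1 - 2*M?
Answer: -7420/17 ≈ -436.47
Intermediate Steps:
p = -10 (p = -8 - 2 = -10)
(889 + 171)*h(p, (-8 + 3)/(0 + 17)) = (889 + 171)*(-1 - 2*(-8 + 3)/(0 + 17)) = 1060*(-1 - (-10)/17) = 1060*(-1 - 2*(-5/17)) = 1060*(-1 + 10/17) = 1060*(-7/17) = -7420/17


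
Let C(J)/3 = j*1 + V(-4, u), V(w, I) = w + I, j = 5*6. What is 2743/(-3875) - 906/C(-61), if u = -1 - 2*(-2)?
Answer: -1249797/112375 ≈ -11.122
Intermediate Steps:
u = 3 (u = -1 + 4 = 3)
j = 30
V(w, I) = I + w
C(J) = 87 (C(J) = 3*(30*1 + (3 - 4)) = 3*(30 - 1) = 3*29 = 87)
2743/(-3875) - 906/C(-61) = 2743/(-3875) - 906/87 = 2743*(-1/3875) - 906*1/87 = -2743/3875 - 302/29 = -1249797/112375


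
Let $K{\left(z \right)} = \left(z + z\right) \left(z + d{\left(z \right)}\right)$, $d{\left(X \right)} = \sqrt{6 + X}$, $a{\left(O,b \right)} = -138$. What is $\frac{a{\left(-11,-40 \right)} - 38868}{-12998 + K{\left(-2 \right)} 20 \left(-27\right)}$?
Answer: $\frac{19503}{6499} \approx 3.0009$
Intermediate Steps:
$K{\left(z \right)} = 2 z \left(z + \sqrt{6 + z}\right)$ ($K{\left(z \right)} = \left(z + z\right) \left(z + \sqrt{6 + z}\right) = 2 z \left(z + \sqrt{6 + z}\right)$)
$\frac{a{\left(-11,-40 \right)} - 38868}{-12998 + K{\left(-2 \right)} 20 \left(-27\right)} = \frac{-138 - 38868}{-12998 + 2 \left(-2\right) \left(-2 + \sqrt{6 - 2}\right) 20 \left(-27\right)} = - \frac{39006}{-12998 + 2 \left(-2\right) \left(-2 + \sqrt{4}\right) 20 \left(-27\right)} = - \frac{39006}{-12998 + 2 \left(-2\right) \left(-2 + 2\right) 20 \left(-27\right)} = - \frac{39006}{-12998 + 2 \left(-2\right) 0 \cdot 20 \left(-27\right)} = - \frac{39006}{-12998 + 0 \cdot 20 \left(-27\right)} = - \frac{39006}{-12998 + 0 \left(-27\right)} = - \frac{39006}{-12998 + 0} = - \frac{39006}{-12998} = \left(-39006\right) \left(- \frac{1}{12998}\right) = \frac{19503}{6499}$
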